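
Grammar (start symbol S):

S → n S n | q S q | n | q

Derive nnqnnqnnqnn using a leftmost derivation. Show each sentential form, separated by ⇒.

S ⇒ nSn ⇒ nnSnn ⇒ nnqSqnn ⇒ nnqnSnqnn ⇒ nnqnnSnnqnn ⇒ nnqnnqnnqnn

S ⇒ nSn   [S → n S n]
nSn ⇒ nnSnn   [S → n S n]
nnSnn ⇒ nnqSqnn   [S → q S q]
nnqSqnn ⇒ nnqnSnqnn   [S → n S n]
nnqnSnqnn ⇒ nnqnnSnnqnn   [S → n S n]
nnqnnSnnqnn ⇒ nnqnnqnnqnn   [S → q]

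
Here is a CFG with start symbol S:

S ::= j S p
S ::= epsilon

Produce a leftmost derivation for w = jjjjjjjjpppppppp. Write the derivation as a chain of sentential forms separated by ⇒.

S ⇒ jSp ⇒ jjSpp ⇒ jjjSppp ⇒ jjjjSpppp ⇒ jjjjjSppppp ⇒ jjjjjjSpppppp ⇒ jjjjjjjSppppppp ⇒ jjjjjjjjSpppppppp ⇒ jjjjjjjjpppppppp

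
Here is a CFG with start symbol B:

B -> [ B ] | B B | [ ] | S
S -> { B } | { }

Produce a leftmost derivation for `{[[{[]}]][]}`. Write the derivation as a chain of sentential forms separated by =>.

B => S => {B} => {BB} => {[B]B} => {[[B]]B} => {[[S]]B} => {[[{B}]]B} => {[[{[]}]]B} => {[[{[]}]][]}

B => S   [B -> S]
S => {B}   [S -> { B }]
{B} => {BB}   [B -> B B]
{BB} => {[B]B}   [B -> [ B ]]
{[B]B} => {[[B]]B}   [B -> [ B ]]
{[[B]]B} => {[[S]]B}   [B -> S]
{[[S]]B} => {[[{B}]]B}   [S -> { B }]
{[[{B}]]B} => {[[{[]}]]B}   [B -> [ ]]
{[[{[]}]]B} => {[[{[]}]][]}   [B -> [ ]]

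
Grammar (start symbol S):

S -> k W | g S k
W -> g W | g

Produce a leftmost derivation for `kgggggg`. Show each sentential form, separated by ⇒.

S ⇒ kW ⇒ kgW ⇒ kggW ⇒ kgggW ⇒ kggggW ⇒ kgggggW ⇒ kgggggg

S ⇒ kW   [S -> k W]
kW ⇒ kgW   [W -> g W]
kgW ⇒ kggW   [W -> g W]
kggW ⇒ kgggW   [W -> g W]
kgggW ⇒ kggggW   [W -> g W]
kggggW ⇒ kgggggW   [W -> g W]
kgggggW ⇒ kgggggg   [W -> g]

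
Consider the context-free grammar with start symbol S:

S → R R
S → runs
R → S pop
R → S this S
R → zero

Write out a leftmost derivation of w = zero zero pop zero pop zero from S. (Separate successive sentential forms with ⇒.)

S ⇒ R R ⇒ S pop R ⇒ R R pop R ⇒ S pop R pop R ⇒ R R pop R pop R ⇒ zero R pop R pop R ⇒ zero zero pop R pop R ⇒ zero zero pop zero pop R ⇒ zero zero pop zero pop zero

S ⇒ R R   [S → R R]
R R ⇒ S pop R   [R → S pop]
S pop R ⇒ R R pop R   [S → R R]
R R pop R ⇒ S pop R pop R   [R → S pop]
S pop R pop R ⇒ R R pop R pop R   [S → R R]
R R pop R pop R ⇒ zero R pop R pop R   [R → zero]
zero R pop R pop R ⇒ zero zero pop R pop R   [R → zero]
zero zero pop R pop R ⇒ zero zero pop zero pop R   [R → zero]
zero zero pop zero pop R ⇒ zero zero pop zero pop zero   [R → zero]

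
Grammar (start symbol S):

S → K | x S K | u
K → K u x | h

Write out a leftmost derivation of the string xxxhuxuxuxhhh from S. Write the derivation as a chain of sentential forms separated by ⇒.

S ⇒ xSK ⇒ xxSKK ⇒ xxxSKKK ⇒ xxxKKKK ⇒ xxxKuxKKK ⇒ xxxKuxuxKKK ⇒ xxxKuxuxuxKKK ⇒ xxxhuxuxuxKKK ⇒ xxxhuxuxuxhKK ⇒ xxxhuxuxuxhhK ⇒ xxxhuxuxuxhhh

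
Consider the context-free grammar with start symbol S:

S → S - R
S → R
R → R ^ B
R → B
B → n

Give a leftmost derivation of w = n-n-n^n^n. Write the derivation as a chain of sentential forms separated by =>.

S => S-R   [S → S - R]
S-R => S-R-R   [S → S - R]
S-R-R => R-R-R   [S → R]
R-R-R => B-R-R   [R → B]
B-R-R => n-R-R   [B → n]
n-R-R => n-B-R   [R → B]
n-B-R => n-n-R   [B → n]
n-n-R => n-n-R^B   [R → R ^ B]
n-n-R^B => n-n-R^B^B   [R → R ^ B]
n-n-R^B^B => n-n-B^B^B   [R → B]
n-n-B^B^B => n-n-n^B^B   [B → n]
n-n-n^B^B => n-n-n^n^B   [B → n]
n-n-n^n^B => n-n-n^n^n   [B → n]

S => S-R => S-R-R => R-R-R => B-R-R => n-R-R => n-B-R => n-n-R => n-n-R^B => n-n-R^B^B => n-n-B^B^B => n-n-n^B^B => n-n-n^n^B => n-n-n^n^n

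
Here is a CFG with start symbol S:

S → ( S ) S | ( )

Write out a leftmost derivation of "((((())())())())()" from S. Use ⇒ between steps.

S ⇒ (S)S ⇒ ((S)S)S ⇒ (((S)S)S)S ⇒ ((((S)S)S)S)S ⇒ ((((())S)S)S)S ⇒ ((((())())S)S)S ⇒ ((((())())())S)S ⇒ ((((())())())())S ⇒ ((((())())())())()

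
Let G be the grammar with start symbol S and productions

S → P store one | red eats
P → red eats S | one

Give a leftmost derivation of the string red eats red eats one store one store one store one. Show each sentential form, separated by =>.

S => P store one   [S → P store one]
P store one => red eats S store one   [P → red eats S]
red eats S store one => red eats P store one store one   [S → P store one]
red eats P store one store one => red eats red eats S store one store one   [P → red eats S]
red eats red eats S store one store one => red eats red eats P store one store one store one   [S → P store one]
red eats red eats P store one store one store one => red eats red eats one store one store one store one   [P → one]

S => P store one => red eats S store one => red eats P store one store one => red eats red eats S store one store one => red eats red eats P store one store one store one => red eats red eats one store one store one store one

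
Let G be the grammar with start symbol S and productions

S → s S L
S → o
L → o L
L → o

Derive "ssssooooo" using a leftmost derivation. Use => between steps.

S=>sSL=>ssSLL=>sssSLLL=>ssssSLLLL=>ssssoLLLL=>ssssooLLL=>ssssoooLL=>ssssooooL=>ssssooooo

S => sSL   [S → s S L]
sSL => ssSLL   [S → s S L]
ssSLL => sssSLLL   [S → s S L]
sssSLLL => ssssSLLLL   [S → s S L]
ssssSLLLL => ssssoLLLL   [S → o]
ssssoLLLL => ssssooLLL   [L → o]
ssssooLLL => ssssoooLL   [L → o]
ssssoooLL => ssssooooL   [L → o]
ssssooooL => ssssooooo   [L → o]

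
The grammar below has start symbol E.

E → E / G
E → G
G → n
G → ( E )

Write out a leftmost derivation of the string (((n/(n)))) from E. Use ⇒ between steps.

E ⇒ G   [E → G]
G ⇒ (E)   [G → ( E )]
(E) ⇒ (G)   [E → G]
(G) ⇒ ((E))   [G → ( E )]
((E)) ⇒ ((G))   [E → G]
((G)) ⇒ (((E)))   [G → ( E )]
(((E))) ⇒ (((E/G)))   [E → E / G]
(((E/G))) ⇒ (((G/G)))   [E → G]
(((G/G))) ⇒ (((n/G)))   [G → n]
(((n/G))) ⇒ (((n/(E))))   [G → ( E )]
(((n/(E)))) ⇒ (((n/(G))))   [E → G]
(((n/(G)))) ⇒ (((n/(n))))   [G → n]

E ⇒ G ⇒ (E) ⇒ (G) ⇒ ((E)) ⇒ ((G)) ⇒ (((E))) ⇒ (((E/G))) ⇒ (((G/G))) ⇒ (((n/G))) ⇒ (((n/(E)))) ⇒ (((n/(G)))) ⇒ (((n/(n))))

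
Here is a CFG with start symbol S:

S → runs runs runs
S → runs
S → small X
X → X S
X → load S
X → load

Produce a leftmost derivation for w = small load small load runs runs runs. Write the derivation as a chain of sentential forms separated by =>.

S => small X   [S → small X]
small X => small X S   [X → X S]
small X S => small load S   [X → load]
small load S => small load small X   [S → small X]
small load small X => small load small X S   [X → X S]
small load small X S => small load small load S   [X → load]
small load small load S => small load small load runs runs runs   [S → runs runs runs]

S => small X => small X S => small load S => small load small X => small load small X S => small load small load S => small load small load runs runs runs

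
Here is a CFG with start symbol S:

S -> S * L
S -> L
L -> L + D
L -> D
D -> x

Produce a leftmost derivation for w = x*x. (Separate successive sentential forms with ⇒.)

S⇒S*L⇒L*L⇒D*L⇒x*L⇒x*D⇒x*x

S ⇒ S*L   [S -> S * L]
S*L ⇒ L*L   [S -> L]
L*L ⇒ D*L   [L -> D]
D*L ⇒ x*L   [D -> x]
x*L ⇒ x*D   [L -> D]
x*D ⇒ x*x   [D -> x]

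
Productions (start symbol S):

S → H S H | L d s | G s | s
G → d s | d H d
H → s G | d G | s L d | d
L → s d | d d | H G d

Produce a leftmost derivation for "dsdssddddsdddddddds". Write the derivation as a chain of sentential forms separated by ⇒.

S ⇒ Gs   [S → G s]
Gs ⇒ dHds   [G → d H d]
dHds ⇒ dsGds   [H → s G]
dsGds ⇒ dsdHdds   [G → d H d]
dsdHdds ⇒ dsdsLddds   [H → s L d]
dsdsLddds ⇒ dsdsHGdddds   [L → H G d]
dsdsHGdddds ⇒ dsdssLdGdddds   [H → s L d]
dsdssLdGdddds ⇒ dsdssdddGdddds   [L → d d]
dsdssdddGdddds ⇒ dsdssddddHddddds   [G → d H d]
dsdssddddHddddds ⇒ dsdssddddsGddddds   [H → s G]
dsdssddddsGddddds ⇒ dsdssddddsdHdddddds   [G → d H d]
dsdssddddsdHdddddds ⇒ dsdssddddsdddddddds   [H → d]

S⇒Gs⇒dHds⇒dsGds⇒dsdHdds⇒dsdsLddds⇒dsdsHGdddds⇒dsdssLdGdddds⇒dsdssdddGdddds⇒dsdssddddHddddds⇒dsdssddddsGddddds⇒dsdssddddsdHdddddds⇒dsdssddddsdddddddds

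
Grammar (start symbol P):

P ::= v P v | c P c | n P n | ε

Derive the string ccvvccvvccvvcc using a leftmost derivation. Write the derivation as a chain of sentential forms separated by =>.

P => cPc => ccPcc => ccvPvcc => ccvvPvvcc => ccvvcPcvvcc => ccvvccPccvvcc => ccvvccvPvccvvcc => ccvvccvvccvvcc

P => cPc   [P ::= c P c]
cPc => ccPcc   [P ::= c P c]
ccPcc => ccvPvcc   [P ::= v P v]
ccvPvcc => ccvvPvvcc   [P ::= v P v]
ccvvPvvcc => ccvvcPcvvcc   [P ::= c P c]
ccvvcPcvvcc => ccvvccPccvvcc   [P ::= c P c]
ccvvccPccvvcc => ccvvccvPvccvvcc   [P ::= v P v]
ccvvccvPvccvvcc => ccvvccvvccvvcc   [P ::= ε]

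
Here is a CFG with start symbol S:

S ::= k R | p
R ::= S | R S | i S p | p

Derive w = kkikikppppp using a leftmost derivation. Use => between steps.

S => kR => kRS => kRSS => kSSS => kkRSS => kkiSpSS => kkikRpSS => kkikiSppSS => kkikikRppSS => kkikikpppSS => kkikikppppS => kkikikppppp

S => kR   [S ::= k R]
kR => kRS   [R ::= R S]
kRS => kRSS   [R ::= R S]
kRSS => kSSS   [R ::= S]
kSSS => kkRSS   [S ::= k R]
kkRSS => kkiSpSS   [R ::= i S p]
kkiSpSS => kkikRpSS   [S ::= k R]
kkikRpSS => kkikiSppSS   [R ::= i S p]
kkikiSppSS => kkikikRppSS   [S ::= k R]
kkikikRppSS => kkikikpppSS   [R ::= p]
kkikikpppSS => kkikikppppS   [S ::= p]
kkikikppppS => kkikikppppp   [S ::= p]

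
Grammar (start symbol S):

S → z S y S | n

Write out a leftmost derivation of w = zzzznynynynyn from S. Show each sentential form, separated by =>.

S=>zSyS=>zzSySyS=>zzzSySySyS=>zzzzSySySySyS=>zzzznySySySyS=>zzzznynySySyS=>zzzznynynySyS=>zzzznynynynyS=>zzzznynynynyn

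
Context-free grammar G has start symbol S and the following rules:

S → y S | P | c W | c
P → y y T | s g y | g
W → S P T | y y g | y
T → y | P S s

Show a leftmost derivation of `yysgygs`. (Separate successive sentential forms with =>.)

S => P => yyT => yyPSs => yysgySs => yysgyPs => yysgygs

S => P   [S → P]
P => yyT   [P → y y T]
yyT => yyPSs   [T → P S s]
yyPSs => yysgySs   [P → s g y]
yysgySs => yysgyPs   [S → P]
yysgyPs => yysgygs   [P → g]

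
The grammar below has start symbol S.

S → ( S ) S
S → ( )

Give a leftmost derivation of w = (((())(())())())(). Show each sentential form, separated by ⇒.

S ⇒ (S)S ⇒ ((S)S)S ⇒ (((S)S)S)S ⇒ (((())S)S)S ⇒ (((())(S)S)S)S ⇒ (((())(())S)S)S ⇒ (((())(())())S)S ⇒ (((())(())())())S ⇒ (((())(())())())()

S ⇒ (S)S   [S → ( S ) S]
(S)S ⇒ ((S)S)S   [S → ( S ) S]
((S)S)S ⇒ (((S)S)S)S   [S → ( S ) S]
(((S)S)S)S ⇒ (((())S)S)S   [S → ( )]
(((())S)S)S ⇒ (((())(S)S)S)S   [S → ( S ) S]
(((())(S)S)S)S ⇒ (((())(())S)S)S   [S → ( )]
(((())(())S)S)S ⇒ (((())(())())S)S   [S → ( )]
(((())(())())S)S ⇒ (((())(())())())S   [S → ( )]
(((())(())())())S ⇒ (((())(())())())()   [S → ( )]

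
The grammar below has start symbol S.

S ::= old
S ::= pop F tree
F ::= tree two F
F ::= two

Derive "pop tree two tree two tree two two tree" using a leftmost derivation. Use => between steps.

S => pop F tree => pop tree two F tree => pop tree two tree two F tree => pop tree two tree two tree two F tree => pop tree two tree two tree two two tree

S => pop F tree   [S ::= pop F tree]
pop F tree => pop tree two F tree   [F ::= tree two F]
pop tree two F tree => pop tree two tree two F tree   [F ::= tree two F]
pop tree two tree two F tree => pop tree two tree two tree two F tree   [F ::= tree two F]
pop tree two tree two tree two F tree => pop tree two tree two tree two two tree   [F ::= two]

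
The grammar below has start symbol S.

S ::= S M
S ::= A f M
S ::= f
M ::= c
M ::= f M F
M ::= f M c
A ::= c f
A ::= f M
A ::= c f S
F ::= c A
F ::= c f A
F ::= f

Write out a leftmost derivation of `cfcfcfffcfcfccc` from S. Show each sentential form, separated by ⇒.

S ⇒ SM   [S ::= S M]
SM ⇒ SMM   [S ::= S M]
SMM ⇒ AfMMM   [S ::= A f M]
AfMMM ⇒ cfSfMMM   [A ::= c f S]
cfSfMMM ⇒ cfAfMfMMM   [S ::= A f M]
cfAfMfMMM ⇒ cfcfSfMfMMM   [A ::= c f S]
cfcfSfMfMMM ⇒ cfcfAfMfMfMMM   [S ::= A f M]
cfcfAfMfMfMMM ⇒ cfcfcfSfMfMfMMM   [A ::= c f S]
cfcfcfSfMfMfMMM ⇒ cfcfcfffMfMfMMM   [S ::= f]
cfcfcfffMfMfMMM ⇒ cfcfcfffcfMfMMM   [M ::= c]
cfcfcfffcfMfMMM ⇒ cfcfcfffcfcfMMM   [M ::= c]
cfcfcfffcfcfMMM ⇒ cfcfcfffcfcfcMM   [M ::= c]
cfcfcfffcfcfcMM ⇒ cfcfcfffcfcfccM   [M ::= c]
cfcfcfffcfcfccM ⇒ cfcfcfffcfcfccc   [M ::= c]

S⇒SM⇒SMM⇒AfMMM⇒cfSfMMM⇒cfAfMfMMM⇒cfcfSfMfMMM⇒cfcfAfMfMfMMM⇒cfcfcfSfMfMfMMM⇒cfcfcfffMfMfMMM⇒cfcfcfffcfMfMMM⇒cfcfcfffcfcfMMM⇒cfcfcfffcfcfcMM⇒cfcfcfffcfcfccM⇒cfcfcfffcfcfccc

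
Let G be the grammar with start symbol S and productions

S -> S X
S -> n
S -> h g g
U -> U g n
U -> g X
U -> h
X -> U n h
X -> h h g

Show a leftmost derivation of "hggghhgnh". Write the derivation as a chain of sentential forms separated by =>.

S => SX => hggX => hggUnh => hgggXnh => hggghhgnh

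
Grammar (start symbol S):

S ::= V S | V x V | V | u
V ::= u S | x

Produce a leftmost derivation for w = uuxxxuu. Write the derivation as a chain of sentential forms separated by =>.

S=>VS=>uSS=>uVSS=>uuSSS=>uuVxVSS=>uuxxVSS=>uuxxxSS=>uuxxxuS=>uuxxxuu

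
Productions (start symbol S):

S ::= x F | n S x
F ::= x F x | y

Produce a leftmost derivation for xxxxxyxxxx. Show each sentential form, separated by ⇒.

S ⇒ xF ⇒ xxFx ⇒ xxxFxx ⇒ xxxxFxxx ⇒ xxxxxFxxxx ⇒ xxxxxyxxxx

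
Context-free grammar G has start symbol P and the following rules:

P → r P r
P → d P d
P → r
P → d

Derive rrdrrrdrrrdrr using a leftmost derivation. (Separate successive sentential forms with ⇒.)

P ⇒ rPr ⇒ rrPrr ⇒ rrdPdrr ⇒ rrdrPrdrr ⇒ rrdrrPrrdrr ⇒ rrdrrrPrrrdrr ⇒ rrdrrrdrrrdrr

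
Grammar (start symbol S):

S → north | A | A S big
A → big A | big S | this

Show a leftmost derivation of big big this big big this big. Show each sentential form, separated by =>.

S => A S big => big A S big => big big A S big => big big this S big => big big this A big => big big this big S big => big big this big A big => big big this big big A big => big big this big big this big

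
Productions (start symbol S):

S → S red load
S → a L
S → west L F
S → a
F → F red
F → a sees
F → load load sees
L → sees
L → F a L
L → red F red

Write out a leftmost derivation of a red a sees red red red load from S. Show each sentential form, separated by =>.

S => S red load   [S → S red load]
S red load => a L red load   [S → a L]
a L red load => a red F red red load   [L → red F red]
a red F red red load => a red F red red red load   [F → F red]
a red F red red red load => a red a sees red red red load   [F → a sees]

S => S red load => a L red load => a red F red red load => a red F red red red load => a red a sees red red red load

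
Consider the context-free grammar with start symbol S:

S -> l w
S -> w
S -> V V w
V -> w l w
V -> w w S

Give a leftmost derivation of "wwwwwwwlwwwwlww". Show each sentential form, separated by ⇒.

S ⇒ VVw ⇒ wwSVw ⇒ wwVVwVw ⇒ wwwwSVwVw ⇒ wwwwwVwVw ⇒ wwwwwwwSwVw ⇒ wwwwwwwlwwVw ⇒ wwwwwwwlwwwwSw ⇒ wwwwwwwlwwwwlww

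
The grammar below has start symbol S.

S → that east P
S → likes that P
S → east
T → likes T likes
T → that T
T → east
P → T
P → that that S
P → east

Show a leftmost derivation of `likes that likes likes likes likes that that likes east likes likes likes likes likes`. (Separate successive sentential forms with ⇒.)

S ⇒ likes that P ⇒ likes that T ⇒ likes that likes T likes ⇒ likes that likes likes T likes likes ⇒ likes that likes likes likes T likes likes likes ⇒ likes that likes likes likes likes T likes likes likes likes ⇒ likes that likes likes likes likes that T likes likes likes likes ⇒ likes that likes likes likes likes that that T likes likes likes likes ⇒ likes that likes likes likes likes that that likes T likes likes likes likes likes ⇒ likes that likes likes likes likes that that likes east likes likes likes likes likes

S ⇒ likes that P   [S → likes that P]
likes that P ⇒ likes that T   [P → T]
likes that T ⇒ likes that likes T likes   [T → likes T likes]
likes that likes T likes ⇒ likes that likes likes T likes likes   [T → likes T likes]
likes that likes likes T likes likes ⇒ likes that likes likes likes T likes likes likes   [T → likes T likes]
likes that likes likes likes T likes likes likes ⇒ likes that likes likes likes likes T likes likes likes likes   [T → likes T likes]
likes that likes likes likes likes T likes likes likes likes ⇒ likes that likes likes likes likes that T likes likes likes likes   [T → that T]
likes that likes likes likes likes that T likes likes likes likes ⇒ likes that likes likes likes likes that that T likes likes likes likes   [T → that T]
likes that likes likes likes likes that that T likes likes likes likes ⇒ likes that likes likes likes likes that that likes T likes likes likes likes likes   [T → likes T likes]
likes that likes likes likes likes that that likes T likes likes likes likes likes ⇒ likes that likes likes likes likes that that likes east likes likes likes likes likes   [T → east]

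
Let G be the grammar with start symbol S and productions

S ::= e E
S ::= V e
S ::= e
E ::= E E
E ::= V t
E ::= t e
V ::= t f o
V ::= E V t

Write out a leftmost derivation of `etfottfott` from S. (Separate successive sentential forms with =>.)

S=>eE=>eVt=>eEVtt=>eVtVtt=>etfotVtt=>etfottfott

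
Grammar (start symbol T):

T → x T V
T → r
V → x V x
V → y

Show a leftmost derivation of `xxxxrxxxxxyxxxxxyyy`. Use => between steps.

T=>xTV=>xxTVV=>xxxTVVV=>xxxxTVVVV=>xxxxrVVVV=>xxxxrxVxVVV=>xxxxrxxVxxVVV=>xxxxrxxxVxxxVVV=>xxxxrxxxxVxxxxVVV=>xxxxrxxxxxVxxxxxVVV=>xxxxrxxxxxyxxxxxVVV=>xxxxrxxxxxyxxxxxyVV=>xxxxrxxxxxyxxxxxyyV=>xxxxrxxxxxyxxxxxyyy

T => xTV   [T → x T V]
xTV => xxTVV   [T → x T V]
xxTVV => xxxTVVV   [T → x T V]
xxxTVVV => xxxxTVVVV   [T → x T V]
xxxxTVVVV => xxxxrVVVV   [T → r]
xxxxrVVVV => xxxxrxVxVVV   [V → x V x]
xxxxrxVxVVV => xxxxrxxVxxVVV   [V → x V x]
xxxxrxxVxxVVV => xxxxrxxxVxxxVVV   [V → x V x]
xxxxrxxxVxxxVVV => xxxxrxxxxVxxxxVVV   [V → x V x]
xxxxrxxxxVxxxxVVV => xxxxrxxxxxVxxxxxVVV   [V → x V x]
xxxxrxxxxxVxxxxxVVV => xxxxrxxxxxyxxxxxVVV   [V → y]
xxxxrxxxxxyxxxxxVVV => xxxxrxxxxxyxxxxxyVV   [V → y]
xxxxrxxxxxyxxxxxyVV => xxxxrxxxxxyxxxxxyyV   [V → y]
xxxxrxxxxxyxxxxxyyV => xxxxrxxxxxyxxxxxyyy   [V → y]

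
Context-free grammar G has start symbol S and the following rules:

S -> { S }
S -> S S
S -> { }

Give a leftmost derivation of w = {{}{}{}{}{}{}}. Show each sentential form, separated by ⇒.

S ⇒ {S} ⇒ {SS} ⇒ {SSS} ⇒ {SSSS} ⇒ {SSSSS} ⇒ {SSSSSS} ⇒ {{}SSSSS} ⇒ {{}{}SSSS} ⇒ {{}{}{}SSS} ⇒ {{}{}{}{}SS} ⇒ {{}{}{}{}{}S} ⇒ {{}{}{}{}{}{}}

S ⇒ {S}   [S -> { S }]
{S} ⇒ {SS}   [S -> S S]
{SS} ⇒ {SSS}   [S -> S S]
{SSS} ⇒ {SSSS}   [S -> S S]
{SSSS} ⇒ {SSSSS}   [S -> S S]
{SSSSS} ⇒ {SSSSSS}   [S -> S S]
{SSSSSS} ⇒ {{}SSSSS}   [S -> { }]
{{}SSSSS} ⇒ {{}{}SSSS}   [S -> { }]
{{}{}SSSS} ⇒ {{}{}{}SSS}   [S -> { }]
{{}{}{}SSS} ⇒ {{}{}{}{}SS}   [S -> { }]
{{}{}{}{}SS} ⇒ {{}{}{}{}{}S}   [S -> { }]
{{}{}{}{}{}S} ⇒ {{}{}{}{}{}{}}   [S -> { }]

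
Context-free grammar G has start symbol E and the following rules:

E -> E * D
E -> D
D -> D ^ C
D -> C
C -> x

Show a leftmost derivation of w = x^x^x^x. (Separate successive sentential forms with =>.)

E => D => D^C => D^C^C => D^C^C^C => C^C^C^C => x^C^C^C => x^x^C^C => x^x^x^C => x^x^x^x

E => D   [E -> D]
D => D^C   [D -> D ^ C]
D^C => D^C^C   [D -> D ^ C]
D^C^C => D^C^C^C   [D -> D ^ C]
D^C^C^C => C^C^C^C   [D -> C]
C^C^C^C => x^C^C^C   [C -> x]
x^C^C^C => x^x^C^C   [C -> x]
x^x^C^C => x^x^x^C   [C -> x]
x^x^x^C => x^x^x^x   [C -> x]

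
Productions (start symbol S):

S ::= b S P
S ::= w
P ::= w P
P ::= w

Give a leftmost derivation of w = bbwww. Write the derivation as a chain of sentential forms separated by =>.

S => bSP   [S ::= b S P]
bSP => bbSPP   [S ::= b S P]
bbSPP => bbwPP   [S ::= w]
bbwPP => bbwwP   [P ::= w]
bbwwP => bbwww   [P ::= w]

S => bSP => bbSPP => bbwPP => bbwwP => bbwww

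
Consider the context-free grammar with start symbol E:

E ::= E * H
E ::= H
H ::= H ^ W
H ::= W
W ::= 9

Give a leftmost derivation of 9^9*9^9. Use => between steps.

E => E*H => H*H => H^W*H => W^W*H => 9^W*H => 9^9*H => 9^9*H^W => 9^9*W^W => 9^9*9^W => 9^9*9^9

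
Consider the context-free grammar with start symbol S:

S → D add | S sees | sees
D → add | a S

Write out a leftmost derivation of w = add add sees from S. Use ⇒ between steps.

S ⇒ S sees ⇒ D add sees ⇒ add add sees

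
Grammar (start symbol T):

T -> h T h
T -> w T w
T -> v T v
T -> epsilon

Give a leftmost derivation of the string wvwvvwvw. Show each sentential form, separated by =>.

T => wTw => wvTvw => wvwTwvw => wvwvTvwvw => wvwvvwvw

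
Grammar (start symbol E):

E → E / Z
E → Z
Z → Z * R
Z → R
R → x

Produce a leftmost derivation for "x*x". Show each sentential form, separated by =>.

E=>Z=>Z*R=>R*R=>x*R=>x*x

E => Z   [E → Z]
Z => Z*R   [Z → Z * R]
Z*R => R*R   [Z → R]
R*R => x*R   [R → x]
x*R => x*x   [R → x]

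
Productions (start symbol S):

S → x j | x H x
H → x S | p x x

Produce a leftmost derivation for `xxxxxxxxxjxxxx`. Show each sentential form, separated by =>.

S => xHx   [S → x H x]
xHx => xxSx   [H → x S]
xxSx => xxxHxx   [S → x H x]
xxxHxx => xxxxSxx   [H → x S]
xxxxSxx => xxxxxHxxx   [S → x H x]
xxxxxHxxx => xxxxxxSxxx   [H → x S]
xxxxxxSxxx => xxxxxxxHxxxx   [S → x H x]
xxxxxxxHxxxx => xxxxxxxxSxxxx   [H → x S]
xxxxxxxxSxxxx => xxxxxxxxxjxxxx   [S → x j]

S => xHx => xxSx => xxxHxx => xxxxSxx => xxxxxHxxx => xxxxxxSxxx => xxxxxxxHxxxx => xxxxxxxxSxxxx => xxxxxxxxxjxxxx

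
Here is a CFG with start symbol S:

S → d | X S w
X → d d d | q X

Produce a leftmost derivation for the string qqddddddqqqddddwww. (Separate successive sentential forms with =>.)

S => XSw => qXSw => qqXSw => qqdddSw => qqdddXSww => qqddddddSww => qqddddddXSwww => qqddddddqXSwww => qqddddddqqXSwww => qqddddddqqqXSwww => qqddddddqqqdddSwww => qqddddddqqqddddwww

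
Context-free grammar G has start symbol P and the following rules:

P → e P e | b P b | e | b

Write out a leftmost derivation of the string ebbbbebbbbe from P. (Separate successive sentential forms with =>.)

P => ePe => ebPbe => ebbPbbe => ebbbPbbbe => ebbbbPbbbbe => ebbbbebbbbe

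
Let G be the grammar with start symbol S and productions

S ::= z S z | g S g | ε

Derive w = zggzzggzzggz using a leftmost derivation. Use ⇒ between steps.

S⇒zSz⇒zgSgz⇒zggSggz⇒zggzSzggz⇒zggzzSzzggz⇒zggzzgSgzzggz⇒zggzzggzzggz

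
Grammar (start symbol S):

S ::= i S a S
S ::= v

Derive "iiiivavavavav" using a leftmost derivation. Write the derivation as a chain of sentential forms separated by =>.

S => iSaS   [S ::= i S a S]
iSaS => iiSaSaS   [S ::= i S a S]
iiSaSaS => iiiSaSaSaS   [S ::= i S a S]
iiiSaSaSaS => iiiiSaSaSaSaS   [S ::= i S a S]
iiiiSaSaSaSaS => iiiivaSaSaSaS   [S ::= v]
iiiivaSaSaSaS => iiiivavaSaSaS   [S ::= v]
iiiivavaSaSaS => iiiivavavaSaS   [S ::= v]
iiiivavavaSaS => iiiivavavavaS   [S ::= v]
iiiivavavavaS => iiiivavavavav   [S ::= v]

S => iSaS => iiSaSaS => iiiSaSaSaS => iiiiSaSaSaSaS => iiiivaSaSaSaS => iiiivavaSaSaS => iiiivavavaSaS => iiiivavavavaS => iiiivavavavav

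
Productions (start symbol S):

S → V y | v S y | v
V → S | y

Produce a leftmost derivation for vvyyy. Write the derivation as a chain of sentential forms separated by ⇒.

S⇒vSy⇒vVyy⇒vSyy⇒vVyyy⇒vSyyy⇒vvyyy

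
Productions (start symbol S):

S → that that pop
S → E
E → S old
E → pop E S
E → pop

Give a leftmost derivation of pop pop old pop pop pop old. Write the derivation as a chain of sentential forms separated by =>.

S => E   [S → E]
E => pop E S   [E → pop E S]
pop E S => pop S old S   [E → S old]
pop S old S => pop E old S   [S → E]
pop E old S => pop pop old S   [E → pop]
pop pop old S => pop pop old E   [S → E]
pop pop old E => pop pop old pop E S   [E → pop E S]
pop pop old pop E S => pop pop old pop pop S   [E → pop]
pop pop old pop pop S => pop pop old pop pop E   [S → E]
pop pop old pop pop E => pop pop old pop pop S old   [E → S old]
pop pop old pop pop S old => pop pop old pop pop E old   [S → E]
pop pop old pop pop E old => pop pop old pop pop pop old   [E → pop]

S => E => pop E S => pop S old S => pop E old S => pop pop old S => pop pop old E => pop pop old pop E S => pop pop old pop pop S => pop pop old pop pop E => pop pop old pop pop S old => pop pop old pop pop E old => pop pop old pop pop pop old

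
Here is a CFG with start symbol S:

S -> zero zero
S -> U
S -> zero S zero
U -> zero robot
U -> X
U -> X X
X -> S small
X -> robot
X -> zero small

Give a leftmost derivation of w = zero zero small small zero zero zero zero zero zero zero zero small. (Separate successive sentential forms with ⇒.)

S ⇒ U ⇒ X X ⇒ S small X ⇒ U small X ⇒ X small X ⇒ S small small X ⇒ zero zero small small X ⇒ zero zero small small S small ⇒ zero zero small small zero S zero small ⇒ zero zero small small zero zero S zero zero small ⇒ zero zero small small zero zero zero S zero zero zero small ⇒ zero zero small small zero zero zero zero zero zero zero zero small

S ⇒ U   [S -> U]
U ⇒ X X   [U -> X X]
X X ⇒ S small X   [X -> S small]
S small X ⇒ U small X   [S -> U]
U small X ⇒ X small X   [U -> X]
X small X ⇒ S small small X   [X -> S small]
S small small X ⇒ zero zero small small X   [S -> zero zero]
zero zero small small X ⇒ zero zero small small S small   [X -> S small]
zero zero small small S small ⇒ zero zero small small zero S zero small   [S -> zero S zero]
zero zero small small zero S zero small ⇒ zero zero small small zero zero S zero zero small   [S -> zero S zero]
zero zero small small zero zero S zero zero small ⇒ zero zero small small zero zero zero S zero zero zero small   [S -> zero S zero]
zero zero small small zero zero zero S zero zero zero small ⇒ zero zero small small zero zero zero zero zero zero zero zero small   [S -> zero zero]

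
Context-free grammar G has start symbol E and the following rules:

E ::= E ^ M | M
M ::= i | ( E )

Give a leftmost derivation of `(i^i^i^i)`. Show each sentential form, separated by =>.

E => M   [E ::= M]
M => (E)   [M ::= ( E )]
(E) => (E^M)   [E ::= E ^ M]
(E^M) => (E^M^M)   [E ::= E ^ M]
(E^M^M) => (E^M^M^M)   [E ::= E ^ M]
(E^M^M^M) => (M^M^M^M)   [E ::= M]
(M^M^M^M) => (i^M^M^M)   [M ::= i]
(i^M^M^M) => (i^i^M^M)   [M ::= i]
(i^i^M^M) => (i^i^i^M)   [M ::= i]
(i^i^i^M) => (i^i^i^i)   [M ::= i]

E=>M=>(E)=>(E^M)=>(E^M^M)=>(E^M^M^M)=>(M^M^M^M)=>(i^M^M^M)=>(i^i^M^M)=>(i^i^i^M)=>(i^i^i^i)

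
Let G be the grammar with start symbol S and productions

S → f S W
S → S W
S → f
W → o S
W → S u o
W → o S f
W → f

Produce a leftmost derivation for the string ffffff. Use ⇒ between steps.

S⇒fSW⇒fSWW⇒fSWWW⇒fSWWWW⇒ffWWWW⇒fffWWW⇒ffffWW⇒fffffW⇒ffffff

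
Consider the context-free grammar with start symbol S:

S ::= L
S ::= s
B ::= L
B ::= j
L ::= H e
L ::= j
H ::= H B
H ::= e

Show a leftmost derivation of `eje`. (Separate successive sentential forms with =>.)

S => L   [S ::= L]
L => He   [L ::= H e]
He => HBe   [H ::= H B]
HBe => eBe   [H ::= e]
eBe => eLe   [B ::= L]
eLe => eje   [L ::= j]

S => L => He => HBe => eBe => eLe => eje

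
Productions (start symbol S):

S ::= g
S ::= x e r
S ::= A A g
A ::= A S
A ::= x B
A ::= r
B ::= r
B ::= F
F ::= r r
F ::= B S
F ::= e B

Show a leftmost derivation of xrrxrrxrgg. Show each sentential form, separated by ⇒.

S ⇒ AAg   [S ::= A A g]
AAg ⇒ xBAg   [A ::= x B]
xBAg ⇒ xFAg   [B ::= F]
xFAg ⇒ xrrAg   [F ::= r r]
xrrAg ⇒ xrrxBg   [A ::= x B]
xrrxBg ⇒ xrrxFg   [B ::= F]
xrrxFg ⇒ xrrxBSg   [F ::= B S]
xrrxBSg ⇒ xrrxrSg   [B ::= r]
xrrxrSg ⇒ xrrxrAAgg   [S ::= A A g]
xrrxrAAgg ⇒ xrrxrrAgg   [A ::= r]
xrrxrrAgg ⇒ xrrxrrxBgg   [A ::= x B]
xrrxrrxBgg ⇒ xrrxrrxrgg   [B ::= r]

S ⇒ AAg ⇒ xBAg ⇒ xFAg ⇒ xrrAg ⇒ xrrxBg ⇒ xrrxFg ⇒ xrrxBSg ⇒ xrrxrSg ⇒ xrrxrAAgg ⇒ xrrxrrAgg ⇒ xrrxrrxBgg ⇒ xrrxrrxrgg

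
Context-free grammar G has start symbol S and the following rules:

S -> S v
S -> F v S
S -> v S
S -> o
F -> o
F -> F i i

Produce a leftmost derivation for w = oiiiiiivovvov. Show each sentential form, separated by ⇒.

S ⇒ FvS ⇒ FiivS ⇒ FiiiivS ⇒ FiiiiiivS ⇒ oiiiiiivS ⇒ oiiiiiivFvS ⇒ oiiiiiivovS ⇒ oiiiiiivovvS ⇒ oiiiiiivovvSv ⇒ oiiiiiivovvov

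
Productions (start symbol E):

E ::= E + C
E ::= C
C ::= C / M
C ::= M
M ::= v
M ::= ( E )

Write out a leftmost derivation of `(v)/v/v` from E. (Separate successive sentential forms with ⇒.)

E ⇒ C ⇒ C/M ⇒ C/M/M ⇒ M/M/M ⇒ (E)/M/M ⇒ (C)/M/M ⇒ (M)/M/M ⇒ (v)/M/M ⇒ (v)/v/M ⇒ (v)/v/v

E ⇒ C   [E ::= C]
C ⇒ C/M   [C ::= C / M]
C/M ⇒ C/M/M   [C ::= C / M]
C/M/M ⇒ M/M/M   [C ::= M]
M/M/M ⇒ (E)/M/M   [M ::= ( E )]
(E)/M/M ⇒ (C)/M/M   [E ::= C]
(C)/M/M ⇒ (M)/M/M   [C ::= M]
(M)/M/M ⇒ (v)/M/M   [M ::= v]
(v)/M/M ⇒ (v)/v/M   [M ::= v]
(v)/v/M ⇒ (v)/v/v   [M ::= v]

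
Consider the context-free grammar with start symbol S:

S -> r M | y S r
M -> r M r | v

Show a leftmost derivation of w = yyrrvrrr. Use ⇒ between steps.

S ⇒ ySr   [S -> y S r]
ySr ⇒ yySrr   [S -> y S r]
yySrr ⇒ yyrMrr   [S -> r M]
yyrMrr ⇒ yyrrMrrr   [M -> r M r]
yyrrMrrr ⇒ yyrrvrrr   [M -> v]

S ⇒ ySr ⇒ yySrr ⇒ yyrMrr ⇒ yyrrMrrr ⇒ yyrrvrrr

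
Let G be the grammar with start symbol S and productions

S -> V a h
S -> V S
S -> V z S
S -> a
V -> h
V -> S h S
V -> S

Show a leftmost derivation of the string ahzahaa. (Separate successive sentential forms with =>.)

S=>VS=>SS=>aS=>aVS=>aShSS=>aVzShSS=>ahzShSS=>ahzahSS=>ahzahaS=>ahzahaa

S => VS   [S -> V S]
VS => SS   [V -> S]
SS => aS   [S -> a]
aS => aVS   [S -> V S]
aVS => aShSS   [V -> S h S]
aShSS => aVzShSS   [S -> V z S]
aVzShSS => ahzShSS   [V -> h]
ahzShSS => ahzahSS   [S -> a]
ahzahSS => ahzahaS   [S -> a]
ahzahaS => ahzahaa   [S -> a]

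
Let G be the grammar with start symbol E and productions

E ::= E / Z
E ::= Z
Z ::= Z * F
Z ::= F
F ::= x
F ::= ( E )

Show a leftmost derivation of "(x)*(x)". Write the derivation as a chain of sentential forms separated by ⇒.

E ⇒ Z   [E ::= Z]
Z ⇒ Z*F   [Z ::= Z * F]
Z*F ⇒ F*F   [Z ::= F]
F*F ⇒ (E)*F   [F ::= ( E )]
(E)*F ⇒ (Z)*F   [E ::= Z]
(Z)*F ⇒ (F)*F   [Z ::= F]
(F)*F ⇒ (x)*F   [F ::= x]
(x)*F ⇒ (x)*(E)   [F ::= ( E )]
(x)*(E) ⇒ (x)*(Z)   [E ::= Z]
(x)*(Z) ⇒ (x)*(F)   [Z ::= F]
(x)*(F) ⇒ (x)*(x)   [F ::= x]

E ⇒ Z ⇒ Z*F ⇒ F*F ⇒ (E)*F ⇒ (Z)*F ⇒ (F)*F ⇒ (x)*F ⇒ (x)*(E) ⇒ (x)*(Z) ⇒ (x)*(F) ⇒ (x)*(x)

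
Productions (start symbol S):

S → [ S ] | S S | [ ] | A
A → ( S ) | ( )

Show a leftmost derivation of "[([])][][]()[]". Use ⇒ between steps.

S⇒SS⇒SSS⇒[S]SS⇒[A]SS⇒[(S)]SS⇒[([])]SS⇒[([])]SSS⇒[([])][]SS⇒[([])][][]S⇒[([])][][]SS⇒[([])][][]AS⇒[([])][][]()S⇒[([])][][]()[]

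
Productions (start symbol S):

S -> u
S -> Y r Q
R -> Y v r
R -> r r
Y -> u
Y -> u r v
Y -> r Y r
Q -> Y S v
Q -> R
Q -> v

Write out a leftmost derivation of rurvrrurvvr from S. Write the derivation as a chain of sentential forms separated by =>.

S => YrQ => rYrrQ => rurvrrQ => rurvrrR => rurvrrYvr => rurvrrurvvr

S => YrQ   [S -> Y r Q]
YrQ => rYrrQ   [Y -> r Y r]
rYrrQ => rurvrrQ   [Y -> u r v]
rurvrrQ => rurvrrR   [Q -> R]
rurvrrR => rurvrrYvr   [R -> Y v r]
rurvrrYvr => rurvrrurvvr   [Y -> u r v]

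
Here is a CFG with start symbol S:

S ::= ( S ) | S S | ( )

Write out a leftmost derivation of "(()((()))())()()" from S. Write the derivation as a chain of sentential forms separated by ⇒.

S ⇒ SS ⇒ SSS ⇒ (S)SS ⇒ (SS)SS ⇒ (()S)SS ⇒ (()SS)SS ⇒ (()(S)S)SS ⇒ (()((S))S)SS ⇒ (()((()))S)SS ⇒ (()((()))())SS ⇒ (()((()))())()S ⇒ (()((()))())()()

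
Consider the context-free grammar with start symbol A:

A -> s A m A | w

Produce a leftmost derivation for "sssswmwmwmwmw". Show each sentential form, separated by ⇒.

A ⇒ sAmA ⇒ ssAmAmA ⇒ sssAmAmAmA ⇒ ssssAmAmAmAmA ⇒ sssswmAmAmAmA ⇒ sssswmwmAmAmA ⇒ sssswmwmwmAmA ⇒ sssswmwmwmwmA ⇒ sssswmwmwmwmw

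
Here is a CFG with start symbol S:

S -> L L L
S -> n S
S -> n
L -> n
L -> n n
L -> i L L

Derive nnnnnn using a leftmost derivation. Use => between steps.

S => LLL   [S -> L L L]
LLL => nnLL   [L -> n n]
nnLL => nnnnL   [L -> n n]
nnnnL => nnnnnn   [L -> n n]

S=>LLL=>nnLL=>nnnnL=>nnnnnn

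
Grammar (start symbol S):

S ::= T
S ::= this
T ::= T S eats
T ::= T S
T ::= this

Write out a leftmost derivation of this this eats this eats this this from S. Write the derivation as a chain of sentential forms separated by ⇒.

S ⇒ T ⇒ T S ⇒ T S S ⇒ T S eats S S ⇒ T S eats S eats S S ⇒ this S eats S eats S S ⇒ this this eats S eats S S ⇒ this this eats this eats S S ⇒ this this eats this eats this S ⇒ this this eats this eats this this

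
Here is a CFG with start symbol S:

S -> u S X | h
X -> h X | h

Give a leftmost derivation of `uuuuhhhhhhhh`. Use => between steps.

S => uSX => uuSXX => uuuSXXX => uuuuSXXXX => uuuuhXXXX => uuuuhhXXXX => uuuuhhhXXXX => uuuuhhhhXXXX => uuuuhhhhhXXX => uuuuhhhhhhXX => uuuuhhhhhhhX => uuuuhhhhhhhh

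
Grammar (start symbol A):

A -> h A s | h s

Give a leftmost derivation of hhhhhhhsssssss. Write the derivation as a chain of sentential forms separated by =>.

A => hAs => hhAss => hhhAsss => hhhhAssss => hhhhhAsssss => hhhhhhAssssss => hhhhhhhsssssss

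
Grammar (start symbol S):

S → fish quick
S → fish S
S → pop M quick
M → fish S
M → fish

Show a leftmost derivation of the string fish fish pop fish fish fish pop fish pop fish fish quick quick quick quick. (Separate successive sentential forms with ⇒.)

S ⇒ fish S ⇒ fish fish S ⇒ fish fish pop M quick ⇒ fish fish pop fish S quick ⇒ fish fish pop fish fish S quick ⇒ fish fish pop fish fish fish S quick ⇒ fish fish pop fish fish fish pop M quick quick ⇒ fish fish pop fish fish fish pop fish S quick quick ⇒ fish fish pop fish fish fish pop fish pop M quick quick quick ⇒ fish fish pop fish fish fish pop fish pop fish S quick quick quick ⇒ fish fish pop fish fish fish pop fish pop fish fish quick quick quick quick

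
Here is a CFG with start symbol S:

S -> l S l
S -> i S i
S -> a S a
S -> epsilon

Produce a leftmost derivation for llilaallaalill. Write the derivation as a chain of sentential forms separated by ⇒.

S ⇒ lSl   [S -> l S l]
lSl ⇒ llSll   [S -> l S l]
llSll ⇒ lliSill   [S -> i S i]
lliSill ⇒ llilSlill   [S -> l S l]
llilSlill ⇒ llilaSalill   [S -> a S a]
llilaSalill ⇒ llilaaSaalill   [S -> a S a]
llilaaSaalill ⇒ llilaalSlaalill   [S -> l S l]
llilaalSlaalill ⇒ llilaallaalill   [S -> epsilon]

S ⇒ lSl ⇒ llSll ⇒ lliSill ⇒ llilSlill ⇒ llilaSalill ⇒ llilaaSaalill ⇒ llilaalSlaalill ⇒ llilaallaalill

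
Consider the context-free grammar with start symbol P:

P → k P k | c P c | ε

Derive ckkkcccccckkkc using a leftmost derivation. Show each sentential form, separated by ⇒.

P⇒cPc⇒ckPkc⇒ckkPkkc⇒ckkkPkkkc⇒ckkkcPckkkc⇒ckkkccPcckkkc⇒ckkkcccPccckkkc⇒ckkkcccccckkkc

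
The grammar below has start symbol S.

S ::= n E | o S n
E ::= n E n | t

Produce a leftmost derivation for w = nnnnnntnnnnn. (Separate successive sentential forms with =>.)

S => nE => nnEn => nnnEnn => nnnnEnnn => nnnnnEnnnn => nnnnnnEnnnnn => nnnnnntnnnnn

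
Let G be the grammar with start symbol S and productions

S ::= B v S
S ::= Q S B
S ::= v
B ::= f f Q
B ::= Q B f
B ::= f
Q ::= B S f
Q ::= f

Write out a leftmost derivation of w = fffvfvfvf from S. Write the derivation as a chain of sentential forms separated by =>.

S => QSB   [S ::= Q S B]
QSB => BSfSB   [Q ::= B S f]
BSfSB => ffQSfSB   [B ::= f f Q]
ffQSfSB => ffBSfSfSB   [Q ::= B S f]
ffBSfSfSB => fffSfSfSB   [B ::= f]
fffSfSfSB => fffvfSfSB   [S ::= v]
fffvfSfSB => fffvfvfSB   [S ::= v]
fffvfvfSB => fffvfvfvB   [S ::= v]
fffvfvfvB => fffvfvfvf   [B ::= f]

S=>QSB=>BSfSB=>ffQSfSB=>ffBSfSfSB=>fffSfSfSB=>fffvfSfSB=>fffvfvfSB=>fffvfvfvB=>fffvfvfvf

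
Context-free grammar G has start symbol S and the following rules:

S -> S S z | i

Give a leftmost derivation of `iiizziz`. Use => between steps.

S => SSz   [S -> S S z]
SSz => SSzSz   [S -> S S z]
SSzSz => iSzSz   [S -> i]
iSzSz => iSSzzSz   [S -> S S z]
iSSzzSz => iiSzzSz   [S -> i]
iiSzzSz => iiizzSz   [S -> i]
iiizzSz => iiizziz   [S -> i]

S=>SSz=>SSzSz=>iSzSz=>iSSzzSz=>iiSzzSz=>iiizzSz=>iiizziz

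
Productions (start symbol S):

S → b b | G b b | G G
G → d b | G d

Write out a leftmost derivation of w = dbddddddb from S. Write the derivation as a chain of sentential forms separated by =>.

S => GG => GdG => GddG => GdddG => GddddG => GdddddG => dbdddddG => dbddddddb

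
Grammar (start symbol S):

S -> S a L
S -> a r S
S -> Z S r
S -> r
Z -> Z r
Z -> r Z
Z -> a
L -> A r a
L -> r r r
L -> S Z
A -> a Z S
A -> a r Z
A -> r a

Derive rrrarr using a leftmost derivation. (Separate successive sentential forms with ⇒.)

S ⇒ ZSr   [S -> Z S r]
ZSr ⇒ rZSr   [Z -> r Z]
rZSr ⇒ rrZSr   [Z -> r Z]
rrZSr ⇒ rrrZSr   [Z -> r Z]
rrrZSr ⇒ rrraSr   [Z -> a]
rrraSr ⇒ rrrarr   [S -> r]

S⇒ZSr⇒rZSr⇒rrZSr⇒rrrZSr⇒rrraSr⇒rrrarr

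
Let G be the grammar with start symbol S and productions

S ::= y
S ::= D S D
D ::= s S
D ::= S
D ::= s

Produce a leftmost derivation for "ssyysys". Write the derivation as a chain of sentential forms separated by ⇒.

S ⇒ DSD ⇒ sSSD ⇒ sDSDSD ⇒ ssSSDSD ⇒ ssySDSD ⇒ ssyyDSD ⇒ ssyysSD ⇒ ssyysyD ⇒ ssyysys

S ⇒ DSD   [S ::= D S D]
DSD ⇒ sSSD   [D ::= s S]
sSSD ⇒ sDSDSD   [S ::= D S D]
sDSDSD ⇒ ssSSDSD   [D ::= s S]
ssSSDSD ⇒ ssySDSD   [S ::= y]
ssySDSD ⇒ ssyyDSD   [S ::= y]
ssyyDSD ⇒ ssyysSD   [D ::= s]
ssyysSD ⇒ ssyysyD   [S ::= y]
ssyysyD ⇒ ssyysys   [D ::= s]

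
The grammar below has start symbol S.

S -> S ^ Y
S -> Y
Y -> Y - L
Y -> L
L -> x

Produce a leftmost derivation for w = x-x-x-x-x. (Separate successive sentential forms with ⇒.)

S ⇒ Y ⇒ Y-L ⇒ Y-L-L ⇒ Y-L-L-L ⇒ Y-L-L-L-L ⇒ L-L-L-L-L ⇒ x-L-L-L-L ⇒ x-x-L-L-L ⇒ x-x-x-L-L ⇒ x-x-x-x-L ⇒ x-x-x-x-x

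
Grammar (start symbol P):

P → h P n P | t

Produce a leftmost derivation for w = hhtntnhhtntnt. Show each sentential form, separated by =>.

P=>hPnP=>hhPnPnP=>hhtnPnP=>hhtntnP=>hhtntnhPnP=>hhtntnhhPnPnP=>hhtntnhhtnPnP=>hhtntnhhtntnP=>hhtntnhhtntnt

P => hPnP   [P → h P n P]
hPnP => hhPnPnP   [P → h P n P]
hhPnPnP => hhtnPnP   [P → t]
hhtnPnP => hhtntnP   [P → t]
hhtntnP => hhtntnhPnP   [P → h P n P]
hhtntnhPnP => hhtntnhhPnPnP   [P → h P n P]
hhtntnhhPnPnP => hhtntnhhtnPnP   [P → t]
hhtntnhhtnPnP => hhtntnhhtntnP   [P → t]
hhtntnhhtntnP => hhtntnhhtntnt   [P → t]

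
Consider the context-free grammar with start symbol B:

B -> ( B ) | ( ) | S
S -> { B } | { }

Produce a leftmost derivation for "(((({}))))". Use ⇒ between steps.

B ⇒ (B) ⇒ ((B)) ⇒ (((B))) ⇒ ((((B)))) ⇒ ((((S)))) ⇒ (((({}))))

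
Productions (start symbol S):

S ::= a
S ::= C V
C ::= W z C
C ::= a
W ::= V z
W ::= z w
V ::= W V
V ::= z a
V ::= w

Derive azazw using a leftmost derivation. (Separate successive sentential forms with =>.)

S => CV => aV => aWV => aVzV => azazV => azazw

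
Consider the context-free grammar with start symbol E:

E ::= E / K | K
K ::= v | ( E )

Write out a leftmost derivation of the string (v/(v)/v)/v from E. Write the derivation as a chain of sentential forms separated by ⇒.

E⇒E/K⇒K/K⇒(E)/K⇒(E/K)/K⇒(E/K/K)/K⇒(K/K/K)/K⇒(v/K/K)/K⇒(v/(E)/K)/K⇒(v/(K)/K)/K⇒(v/(v)/K)/K⇒(v/(v)/v)/K⇒(v/(v)/v)/v

E ⇒ E/K   [E ::= E / K]
E/K ⇒ K/K   [E ::= K]
K/K ⇒ (E)/K   [K ::= ( E )]
(E)/K ⇒ (E/K)/K   [E ::= E / K]
(E/K)/K ⇒ (E/K/K)/K   [E ::= E / K]
(E/K/K)/K ⇒ (K/K/K)/K   [E ::= K]
(K/K/K)/K ⇒ (v/K/K)/K   [K ::= v]
(v/K/K)/K ⇒ (v/(E)/K)/K   [K ::= ( E )]
(v/(E)/K)/K ⇒ (v/(K)/K)/K   [E ::= K]
(v/(K)/K)/K ⇒ (v/(v)/K)/K   [K ::= v]
(v/(v)/K)/K ⇒ (v/(v)/v)/K   [K ::= v]
(v/(v)/v)/K ⇒ (v/(v)/v)/v   [K ::= v]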